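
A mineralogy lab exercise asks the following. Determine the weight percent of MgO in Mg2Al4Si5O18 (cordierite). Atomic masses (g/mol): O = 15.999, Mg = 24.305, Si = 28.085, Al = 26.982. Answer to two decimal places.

13.78 wt%

M(Mg2Al4Si5O18) = 584.945 g/mol; M(MgO) = 40.304 g/mol.
Moles MgO per formula unit = 2 Mg ÷ 1 = 2.0000.
MgO fraction = (2.0000 × 40.304) / 584.945 = 80.608/584.945 = 0.1378.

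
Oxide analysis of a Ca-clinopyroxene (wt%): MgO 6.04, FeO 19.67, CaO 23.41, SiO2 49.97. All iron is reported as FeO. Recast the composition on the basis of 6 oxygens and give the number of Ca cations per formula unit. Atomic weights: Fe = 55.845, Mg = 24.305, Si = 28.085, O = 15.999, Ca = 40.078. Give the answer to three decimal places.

MgO (M=40.304): mol = 0.14986; Mg = 0.14986, O = 0.14986.
FeO (M=71.844): mol = 0.27379; Fe = 0.27379, O = 0.27379.
CaO (M=56.077): mol = 0.41746; Ca = 0.41746, O = 0.41746.
SiO2 (M=60.083): mol = 0.83168; Si = 0.83168, O = 1.66336.
ΣO = 2.50447; factor = 6/ΣO = 2.39572.
Ca apfu = 0.41746 × 2.39572 = 1.000.

1.000 Ca apfu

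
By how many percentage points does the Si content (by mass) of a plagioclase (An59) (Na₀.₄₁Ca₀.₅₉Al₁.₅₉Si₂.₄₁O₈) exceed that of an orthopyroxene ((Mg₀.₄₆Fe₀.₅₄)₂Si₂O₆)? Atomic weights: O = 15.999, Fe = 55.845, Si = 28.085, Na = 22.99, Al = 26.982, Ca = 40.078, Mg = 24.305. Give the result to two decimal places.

First mineral: 67.685 g Si in 271.650 g formula = 24.92 wt% Si.
Second mineral: 56.170 g Si in 234.837 g formula = 23.92 wt% Si.
24.92% − 23.92% gives a difference of 1.00 percentage points.

1.00 percentage points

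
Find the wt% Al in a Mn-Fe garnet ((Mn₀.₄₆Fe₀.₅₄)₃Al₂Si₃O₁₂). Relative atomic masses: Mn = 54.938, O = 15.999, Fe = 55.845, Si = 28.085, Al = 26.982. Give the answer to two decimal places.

10.87 weight percent

M((Mn₀.₄₆Fe₀.₅₄)₃Al₂Si₃O₁₂) = 496.490 g/mol.
Al contributes 2 × 26.982 = 53.964 g per mole.
53.964/496.490 = 0.1087 → 10.87%.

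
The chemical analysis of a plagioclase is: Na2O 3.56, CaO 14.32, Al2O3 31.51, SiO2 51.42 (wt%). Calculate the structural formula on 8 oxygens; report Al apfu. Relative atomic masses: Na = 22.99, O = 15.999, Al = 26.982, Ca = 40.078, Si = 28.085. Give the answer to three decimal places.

Na2O (M=61.979): mol = 0.05744; Na = 0.11488, O = 0.05744.
CaO (M=56.077): mol = 0.25536; Ca = 0.25536, O = 0.25536.
Al2O3 (M=101.961): mol = 0.30904; Al = 0.61808, O = 0.92712.
SiO2 (M=60.083): mol = 0.85582; Si = 0.85582, O = 1.71164.
ΣO = 2.95156; factor = 8/ΣO = 2.71043.
Al apfu = 0.61808 × 2.71043 = 1.675.

1.675 Al apfu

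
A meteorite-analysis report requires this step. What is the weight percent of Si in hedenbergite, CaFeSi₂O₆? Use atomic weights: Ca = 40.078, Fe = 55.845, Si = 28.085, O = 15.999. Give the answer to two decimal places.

M(CaFeSi₂O₆) = 248.087 g/mol.
Si contributes 2 × 28.085 = 56.170 g per mole.
56.170/248.087 = 0.2264 → 22.64%.

22.64 wt%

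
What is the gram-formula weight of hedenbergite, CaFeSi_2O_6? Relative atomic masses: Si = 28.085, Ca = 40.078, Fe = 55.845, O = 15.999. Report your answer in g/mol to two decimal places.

248.09 g/mol

M = 1×40.078 + 1×55.845 + 2×28.085 + 6×15.999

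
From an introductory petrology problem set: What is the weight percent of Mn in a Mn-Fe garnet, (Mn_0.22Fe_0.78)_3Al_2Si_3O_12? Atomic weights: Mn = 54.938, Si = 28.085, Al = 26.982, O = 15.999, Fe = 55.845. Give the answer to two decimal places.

M((Mn_0.22Fe_0.78)_3Al_2Si_3O_12) = 497.143 g/mol.
Mn contributes 0.66 × 54.938 = 36.259 g per mole.
36.259/497.143 = 0.0729 → 7.29%.

7.29 weight percent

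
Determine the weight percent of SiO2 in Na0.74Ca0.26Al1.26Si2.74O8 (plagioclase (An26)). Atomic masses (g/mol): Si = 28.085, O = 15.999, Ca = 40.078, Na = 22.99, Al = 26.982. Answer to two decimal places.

61.80 wt%

Molar mass of Na0.74Ca0.26Al1.26Si2.74O8 = 0.74×22.99 + 0.26×40.078 + 1.26×26.982 + 2.74×28.085 + 8×15.999 = 266.375 g/mol.
Each formula unit contains 2.74 Si, equivalent to 2.74/1 = 2.7400 mol SiO2.
M(SiO2) = 1×28.085 + 2×15.999 = 60.083 g/mol.
Mass of SiO2 per formula unit = 2.7400 × 60.083 = 164.627 g.
SiO2 wt% = 164.627 / 266.375 × 100 = 61.80%.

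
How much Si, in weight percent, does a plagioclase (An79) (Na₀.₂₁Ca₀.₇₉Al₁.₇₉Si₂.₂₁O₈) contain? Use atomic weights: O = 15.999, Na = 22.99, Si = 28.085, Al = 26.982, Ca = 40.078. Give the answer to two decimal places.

22.58 weight percent

M(Na₀.₂₁Ca₀.₇₉Al₁.₇₉Si₂.₂₁O₈) = 274.847 g/mol.
Si contributes 2.21 × 28.085 = 62.068 g per mole.
62.068/274.847 = 0.2258 → 22.58%.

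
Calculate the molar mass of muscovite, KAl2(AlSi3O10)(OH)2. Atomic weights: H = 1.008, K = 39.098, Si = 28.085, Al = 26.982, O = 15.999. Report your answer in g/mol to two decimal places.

398.30 g/mol

K: 1 × 39.098 = 39.0980
Al: 3 × 26.982 = 80.9460
Si: 3 × 28.085 = 84.2550
O: 12 × 15.999 = 191.9880
H: 2 × 1.008 = 2.0160
Summing the contributions gives the formula mass.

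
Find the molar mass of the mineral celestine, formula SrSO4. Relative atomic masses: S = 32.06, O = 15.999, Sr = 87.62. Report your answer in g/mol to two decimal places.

183.68 g/mol

Sr: 1 × 87.62 = 87.6200
S: 1 × 32.06 = 32.0600
O: 4 × 15.999 = 63.9960
Summing the contributions gives the formula mass.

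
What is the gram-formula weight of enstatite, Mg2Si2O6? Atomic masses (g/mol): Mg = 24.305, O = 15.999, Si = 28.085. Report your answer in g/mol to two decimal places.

The formula mass is the sum 2×24.305 + 2×28.085 + 6×15.999.

200.77 g/mol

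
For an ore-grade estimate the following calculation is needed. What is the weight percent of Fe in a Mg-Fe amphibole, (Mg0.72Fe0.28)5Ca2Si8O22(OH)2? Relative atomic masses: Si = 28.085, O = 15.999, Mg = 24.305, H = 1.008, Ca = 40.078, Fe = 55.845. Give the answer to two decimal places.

9.13 weight percent

Formula mass = 3.60×24.305 + 1.40×55.845 + 2×40.078 + 8×28.085 + 24×15.999 + 2×1.008 = 856.509 g/mol, of which 78.183 g is Fe.
So Fe makes up 78.183/856.509 = 0.0913 of the mass, i.e. 9.13%.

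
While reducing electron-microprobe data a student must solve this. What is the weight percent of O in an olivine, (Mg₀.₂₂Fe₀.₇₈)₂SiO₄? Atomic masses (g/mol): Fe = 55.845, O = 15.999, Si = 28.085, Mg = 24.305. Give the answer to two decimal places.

33.70 weight percent

M((Mg₀.₂₂Fe₀.₇₈)₂SiO₄) = 189.893 g/mol.
O contributes 4 × 15.999 = 63.996 g per mole.
63.996/189.893 = 0.3370 → 33.70%.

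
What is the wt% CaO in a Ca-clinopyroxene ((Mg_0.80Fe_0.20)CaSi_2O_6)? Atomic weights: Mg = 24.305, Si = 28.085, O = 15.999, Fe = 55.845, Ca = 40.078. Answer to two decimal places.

M((Mg_0.80Fe_0.20)CaSi_2O_6) = 222.855 g/mol; M(CaO) = 56.077 g/mol.
Moles CaO per formula unit = 1 Ca ÷ 1 = 1.0000.
CaO fraction = (1.0000 × 56.077) / 222.855 = 56.077/222.855 = 0.2516.

25.16 wt%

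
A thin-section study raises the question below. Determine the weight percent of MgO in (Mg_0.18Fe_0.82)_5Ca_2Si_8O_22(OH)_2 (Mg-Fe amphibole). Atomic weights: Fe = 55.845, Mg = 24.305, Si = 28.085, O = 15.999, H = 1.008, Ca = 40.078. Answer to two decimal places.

M((Mg_0.18Fe_0.82)_5Ca_2Si_8O_22(OH)_2) = 941.667 g/mol; M(MgO) = 40.304 g/mol.
Moles MgO per formula unit = 0.90 Mg ÷ 1 = 0.9000.
MgO fraction = (0.9000 × 40.304) / 941.667 = 36.274/941.667 = 0.0385.

3.85 wt%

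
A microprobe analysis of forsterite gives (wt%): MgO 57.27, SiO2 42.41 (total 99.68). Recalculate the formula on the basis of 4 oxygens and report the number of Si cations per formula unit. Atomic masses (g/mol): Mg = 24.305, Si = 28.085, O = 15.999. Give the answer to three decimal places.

0.997 Si apfu

MgO: 57.27/40.304 = 1.42095 mol → 1.42095 mol Mg, 1.42095 mol O.
SiO2: 42.41/60.083 = 0.70586 mol → 0.70586 mol Si, 1.41172 mol O.
Total oxygen = 2.83267 mol. Normalization factor = 4/2.83267 = 1.41210.
Si per 4 O = 0.70586 × 1.41210 = 0.997.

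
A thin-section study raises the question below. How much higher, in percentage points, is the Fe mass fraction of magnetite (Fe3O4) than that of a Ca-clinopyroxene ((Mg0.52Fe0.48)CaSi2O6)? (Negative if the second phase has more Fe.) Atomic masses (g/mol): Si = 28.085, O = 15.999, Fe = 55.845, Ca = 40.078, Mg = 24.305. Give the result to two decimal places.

Fe in Fe3O4: molar mass 231.531 g/mol; 3×55.845 = 167.535 g → 72.36 wt%.
Fe in (Mg0.52Fe0.48)CaSi2O6: molar mass 231.686 g/mol; 0.48×55.845 = 26.806 g → 11.57 wt%.
Difference = 72.36 − 11.57 = 60.79 percentage points.

60.79 percentage points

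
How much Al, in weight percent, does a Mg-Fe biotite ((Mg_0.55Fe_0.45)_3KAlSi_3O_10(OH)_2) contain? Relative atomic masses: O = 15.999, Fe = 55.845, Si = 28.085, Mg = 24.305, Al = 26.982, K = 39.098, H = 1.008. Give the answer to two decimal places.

Molar mass of (Mg_0.55Fe_0.45)_3KAlSi_3O_10(OH)_2: 1.65*24.305 + 1.35*55.845 + 1*39.098 + 1*26.982 + 3*28.085 + 12*15.999 + 2*1.008 = 459.833 g/mol.
Mass of Al per formula unit: 1 × 26.982 = 26.982 g.
Weight fraction Al = 26.982 / 459.833 = 0.0587.

5.87 weight percent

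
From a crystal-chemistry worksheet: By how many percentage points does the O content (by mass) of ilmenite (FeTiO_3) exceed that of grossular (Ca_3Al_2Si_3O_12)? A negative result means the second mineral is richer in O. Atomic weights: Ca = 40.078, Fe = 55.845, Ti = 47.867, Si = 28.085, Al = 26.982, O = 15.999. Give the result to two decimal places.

O in FeTiO_3: molar mass 151.709 g/mol; 3×15.999 = 47.997 g → 31.64 wt%.
O in Ca_3Al_2Si_3O_12: molar mass 450.441 g/mol; 12×15.999 = 191.988 g → 42.62 wt%.
Difference = 31.64 − 42.62 = -10.98 percentage points.

-10.98 percentage points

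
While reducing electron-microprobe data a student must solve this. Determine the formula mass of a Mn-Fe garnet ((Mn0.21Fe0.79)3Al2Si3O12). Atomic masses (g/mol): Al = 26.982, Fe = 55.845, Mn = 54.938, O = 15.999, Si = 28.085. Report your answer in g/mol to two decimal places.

M = 0.63(54.938) + 2.37(55.845) + 2(26.982) + 3(28.085) + 12(15.999)

497.17 g/mol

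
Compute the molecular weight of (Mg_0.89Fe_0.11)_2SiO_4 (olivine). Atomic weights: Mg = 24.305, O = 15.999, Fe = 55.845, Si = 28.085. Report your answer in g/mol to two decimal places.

Mg: 1.78 × 24.305 = 43.2629
Fe: 0.22 × 55.845 = 12.2859
Si: 1 × 28.085 = 28.0850
O: 4 × 15.999 = 63.9960
Summing the contributions gives the formula mass.

147.63 g/mol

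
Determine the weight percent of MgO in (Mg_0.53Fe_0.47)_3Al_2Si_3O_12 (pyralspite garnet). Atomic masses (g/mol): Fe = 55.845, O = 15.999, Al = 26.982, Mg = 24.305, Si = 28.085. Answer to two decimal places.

14.32 wt%

Formula mass = 447.593 g/mol.
1.59 Mg → 1.5900 mol MgO per formula unit; M(MgO) = 40.304, so MgO mass = 64.083 g.
64.083/447.593 × 100 = 14.32 wt%.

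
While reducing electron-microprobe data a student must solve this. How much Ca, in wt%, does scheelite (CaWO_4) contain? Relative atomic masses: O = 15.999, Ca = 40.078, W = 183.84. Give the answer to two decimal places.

Molar mass of CaWO_4: 1*40.078 + 1*183.84 + 4*15.999 = 287.914 g/mol.
Mass of Ca per formula unit: 1 × 40.078 = 40.078 g.
Weight fraction Ca = 40.078 / 287.914 = 0.1392.

13.92 wt%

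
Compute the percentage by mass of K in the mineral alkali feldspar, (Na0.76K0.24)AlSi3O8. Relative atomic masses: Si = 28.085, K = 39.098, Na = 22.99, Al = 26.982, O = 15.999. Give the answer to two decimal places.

Formula mass = 0.76*22.99 + 0.24*39.098 + 1*26.982 + 3*28.085 + 8*15.999 = 266.085 g/mol, of which 9.384 g is K.
So K makes up 9.384/266.085 = 0.0353 of the mass, i.e. 3.53%.

3.53 weight percent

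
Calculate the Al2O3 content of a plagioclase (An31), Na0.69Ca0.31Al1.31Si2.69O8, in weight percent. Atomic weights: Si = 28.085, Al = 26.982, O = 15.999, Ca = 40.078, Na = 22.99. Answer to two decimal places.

25.00 wt%

Molar mass of Na0.69Ca0.31Al1.31Si2.69O8 = 0.69*22.99 + 0.31*40.078 + 1.31*26.982 + 2.69*28.085 + 8*15.999 = 267.174 g/mol.
Each formula unit contains 1.31 Al, equivalent to 1.31/2 = 0.6550 mol Al2O3.
M(Al2O3) = 2×26.982 + 3×15.999 = 101.961 g/mol.
Mass of Al2O3 per formula unit = 0.6550 × 101.961 = 66.784 g.
Al2O3 wt% = 66.784 / 267.174 × 100 = 25.00%.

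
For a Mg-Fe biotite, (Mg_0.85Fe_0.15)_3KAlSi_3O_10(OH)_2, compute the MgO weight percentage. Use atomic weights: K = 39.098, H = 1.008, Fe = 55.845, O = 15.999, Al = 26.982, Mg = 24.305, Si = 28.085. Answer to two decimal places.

Formula mass = 431.447 g/mol.
2.55 Mg → 2.5500 mol MgO per formula unit; M(MgO) = 40.304, so MgO mass = 102.775 g.
102.775/431.447 × 100 = 23.82 wt%.

23.82 wt%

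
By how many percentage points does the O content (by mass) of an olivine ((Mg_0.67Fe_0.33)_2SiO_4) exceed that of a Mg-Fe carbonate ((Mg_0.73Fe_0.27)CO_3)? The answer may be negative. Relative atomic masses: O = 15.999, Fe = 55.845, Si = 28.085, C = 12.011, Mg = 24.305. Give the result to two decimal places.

-12.08 percentage points

O in (Mg_0.67Fe_0.33)_2SiO_4: molar mass 161.507 g/mol; 4×15.999 = 63.996 g → 39.62 wt%.
O in (Mg_0.73Fe_0.27)CO_3: molar mass 92.829 g/mol; 3×15.999 = 47.997 g → 51.70 wt%.
Difference = 39.62 − 51.70 = -12.08 percentage points.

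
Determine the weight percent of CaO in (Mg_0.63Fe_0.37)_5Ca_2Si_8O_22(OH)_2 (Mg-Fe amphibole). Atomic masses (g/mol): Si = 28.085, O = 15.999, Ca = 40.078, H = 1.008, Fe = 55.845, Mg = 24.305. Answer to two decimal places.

12.88 wt%

M((Mg_0.63Fe_0.37)_5Ca_2Si_8O_22(OH)_2) = 870.702 g/mol; M(CaO) = 56.077 g/mol.
Moles CaO per formula unit = 2 Ca ÷ 1 = 2.0000.
CaO fraction = (2.0000 × 56.077) / 870.702 = 112.154/870.702 = 0.1288.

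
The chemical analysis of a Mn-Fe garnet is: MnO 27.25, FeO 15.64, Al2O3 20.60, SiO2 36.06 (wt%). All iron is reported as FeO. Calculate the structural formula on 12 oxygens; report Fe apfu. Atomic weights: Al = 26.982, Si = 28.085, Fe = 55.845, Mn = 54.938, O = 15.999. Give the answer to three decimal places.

MnO (M=70.937): mol = 0.38414; Mn = 0.38414, O = 0.38414.
FeO (M=71.844): mol = 0.21769; Fe = 0.21769, O = 0.21769.
Al2O3 (M=101.961): mol = 0.20204; Al = 0.40408, O = 0.60612.
SiO2 (M=60.083): mol = 0.60017; Si = 0.60017, O = 1.20034.
ΣO = 2.40829; factor = 12/ΣO = 4.98279.
Fe apfu = 0.21769 × 4.98279 = 1.085.

1.085 Fe apfu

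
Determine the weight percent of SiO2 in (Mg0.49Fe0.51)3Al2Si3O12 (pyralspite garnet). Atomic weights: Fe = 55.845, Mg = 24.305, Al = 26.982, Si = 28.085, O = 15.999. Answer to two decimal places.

39.93 wt%

Formula mass = 451.378 g/mol.
3 Si → 3.0000 mol SiO2 per formula unit; M(SiO2) = 60.083, so SiO2 mass = 180.249 g.
180.249/451.378 × 100 = 39.93 wt%.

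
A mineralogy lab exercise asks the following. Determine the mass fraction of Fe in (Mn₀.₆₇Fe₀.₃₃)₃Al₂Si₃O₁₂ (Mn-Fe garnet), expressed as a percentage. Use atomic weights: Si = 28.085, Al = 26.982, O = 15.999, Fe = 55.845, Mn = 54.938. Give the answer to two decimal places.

M((Mn₀.₆₇Fe₀.₃₃)₃Al₂Si₃O₁₂) = 495.919 g/mol.
Fe contributes 0.99 × 55.845 = 55.287 g per mole.
55.287/495.919 = 0.1115 → 11.15%.

11.15 mass %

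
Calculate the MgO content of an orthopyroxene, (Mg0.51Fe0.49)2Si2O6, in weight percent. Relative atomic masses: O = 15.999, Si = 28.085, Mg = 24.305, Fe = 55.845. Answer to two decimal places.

M((Mg0.51Fe0.49)2Si2O6) = 231.683 g/mol; M(MgO) = 40.304 g/mol.
Moles MgO per formula unit = 1.02 Mg ÷ 1 = 1.0200.
MgO fraction = (1.0200 × 40.304) / 231.683 = 41.110/231.683 = 0.1774.

17.74 wt%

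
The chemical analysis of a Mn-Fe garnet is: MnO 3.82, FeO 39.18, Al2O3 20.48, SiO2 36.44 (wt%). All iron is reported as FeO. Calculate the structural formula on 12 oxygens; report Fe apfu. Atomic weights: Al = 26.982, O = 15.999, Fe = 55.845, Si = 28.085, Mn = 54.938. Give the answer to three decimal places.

3.82 wt% MnO ÷ 70.937 g/mol = 0.05385 mol, giving 0.05385 Mn and 0.05385 O.
39.18 wt% FeO ÷ 71.844 g/mol = 0.54535 mol, giving 0.54535 Fe and 0.54535 O.
20.48 wt% Al2O3 ÷ 101.961 g/mol = 0.20086 mol, giving 0.40172 Al and 0.60258 O.
36.44 wt% SiO2 ÷ 60.083 g/mol = 0.60649 mol, giving 0.60649 Si and 1.21298 O.
Oxygen sums to 2.41476; scaling by 12/2.41476 = 4.96944 puts the formula on 12 O.
Fe: 0.54535 × 4.96944 = 2.710 atoms per formula unit.

2.710 Fe apfu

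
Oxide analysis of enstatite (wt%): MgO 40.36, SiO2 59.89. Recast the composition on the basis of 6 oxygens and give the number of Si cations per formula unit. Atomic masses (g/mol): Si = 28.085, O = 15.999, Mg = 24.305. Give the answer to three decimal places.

40.36 wt% MgO ÷ 40.304 g/mol = 1.00139 mol, giving 1.00139 Mg and 1.00139 O.
59.89 wt% SiO2 ÷ 60.083 g/mol = 0.99679 mol, giving 0.99679 Si and 1.99358 O.
Oxygen sums to 2.99497; scaling by 6/2.99497 = 2.00336 puts the formula on 6 O.
Si: 0.99679 × 2.00336 = 1.997 atoms per formula unit.

1.997 Si apfu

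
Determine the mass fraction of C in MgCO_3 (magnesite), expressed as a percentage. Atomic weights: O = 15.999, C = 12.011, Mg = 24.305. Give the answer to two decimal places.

Molar mass of MgCO_3: 1×24.305 + 1×12.011 + 3×15.999 = 84.313 g/mol.
Mass of C per formula unit: 1 × 12.011 = 12.011 g.
Weight fraction C = 12.011 / 84.313 = 0.1425.

14.25 wt%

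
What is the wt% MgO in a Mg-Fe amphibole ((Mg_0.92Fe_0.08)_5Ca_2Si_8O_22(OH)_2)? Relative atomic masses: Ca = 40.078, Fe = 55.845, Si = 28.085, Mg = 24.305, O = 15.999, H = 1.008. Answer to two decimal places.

22.47 wt%

Molar mass of (Mg_0.92Fe_0.08)_5Ca_2Si_8O_22(OH)_2 = 4.60·24.305 + 0.40·55.845 + 2·40.078 + 8·28.085 + 24·15.999 + 2·1.008 = 824.969 g/mol.
Each formula unit contains 4.60 Mg, equivalent to 4.60/1 = 4.6000 mol MgO.
M(MgO) = 1×24.305 + 1×15.999 = 40.304 g/mol.
Mass of MgO per formula unit = 4.6000 × 40.304 = 185.398 g.
MgO wt% = 185.398 / 824.969 × 100 = 22.47%.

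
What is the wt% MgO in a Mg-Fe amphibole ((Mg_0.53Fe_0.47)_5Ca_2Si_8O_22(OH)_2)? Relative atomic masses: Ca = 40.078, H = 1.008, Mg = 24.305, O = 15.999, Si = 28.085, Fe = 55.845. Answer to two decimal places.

Molar mass of (Mg_0.53Fe_0.47)_5Ca_2Si_8O_22(OH)_2 = 2.65·24.305 + 2.35·55.845 + 2·40.078 + 8·28.085 + 24·15.999 + 2·1.008 = 886.472 g/mol.
Each formula unit contains 2.65 Mg, equivalent to 2.65/1 = 2.6500 mol MgO.
M(MgO) = 1×24.305 + 1×15.999 = 40.304 g/mol.
Mass of MgO per formula unit = 2.6500 × 40.304 = 106.806 g.
MgO wt% = 106.806 / 886.472 × 100 = 12.05%.

12.05 wt%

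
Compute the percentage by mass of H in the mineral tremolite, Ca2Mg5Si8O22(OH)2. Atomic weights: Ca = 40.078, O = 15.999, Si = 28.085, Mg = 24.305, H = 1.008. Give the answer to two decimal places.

0.25 weight percent

Formula mass = 2·40.078 + 5·24.305 + 8·28.085 + 24·15.999 + 2·1.008 = 812.353 g/mol, of which 2.016 g is H.
So H makes up 2.016/812.353 = 0.0025 of the mass, i.e. 0.25%.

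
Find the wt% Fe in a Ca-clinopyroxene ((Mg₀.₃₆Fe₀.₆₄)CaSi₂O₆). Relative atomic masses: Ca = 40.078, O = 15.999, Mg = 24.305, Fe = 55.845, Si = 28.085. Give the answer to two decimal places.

Molar mass of (Mg₀.₃₆Fe₀.₆₄)CaSi₂O₆: 0.36*24.305 + 0.64*55.845 + 1*40.078 + 2*28.085 + 6*15.999 = 236.733 g/mol.
Mass of Fe per formula unit: 0.64 × 55.845 = 35.741 g.
Weight fraction Fe = 35.741 / 236.733 = 0.1510.

15.10 wt%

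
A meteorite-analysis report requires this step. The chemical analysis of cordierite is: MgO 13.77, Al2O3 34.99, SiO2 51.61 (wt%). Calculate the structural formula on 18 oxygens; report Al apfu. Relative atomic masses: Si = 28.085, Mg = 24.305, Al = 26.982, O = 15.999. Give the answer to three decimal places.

MgO (M=40.304): mol = 0.34165; Mg = 0.34165, O = 0.34165.
Al2O3 (M=101.961): mol = 0.34317; Al = 0.68634, O = 1.02951.
SiO2 (M=60.083): mol = 0.85898; Si = 0.85898, O = 1.71796.
ΣO = 3.08912; factor = 18/ΣO = 5.82690.
Al apfu = 0.68634 × 5.82690 = 3.999.

3.999 Al apfu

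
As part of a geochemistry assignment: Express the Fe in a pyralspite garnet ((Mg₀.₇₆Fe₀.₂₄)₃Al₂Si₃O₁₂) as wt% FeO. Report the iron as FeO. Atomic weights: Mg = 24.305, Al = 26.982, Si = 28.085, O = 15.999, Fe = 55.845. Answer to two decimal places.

12.15 wt%

Molar mass of (Mg₀.₇₆Fe₀.₂₄)₃Al₂Si₃O₁₂ = 2.28·24.305 + 0.72·55.845 + 2·26.982 + 3·28.085 + 12·15.999 = 425.831 g/mol.
Each formula unit contains 0.72 Fe, equivalent to 0.72/1 = 0.7200 mol FeO.
M(FeO) = 1×55.845 + 1×15.999 = 71.844 g/mol.
Mass of FeO per formula unit = 0.7200 × 71.844 = 51.728 g.
FeO wt% = 51.728 / 425.831 × 100 = 12.15%.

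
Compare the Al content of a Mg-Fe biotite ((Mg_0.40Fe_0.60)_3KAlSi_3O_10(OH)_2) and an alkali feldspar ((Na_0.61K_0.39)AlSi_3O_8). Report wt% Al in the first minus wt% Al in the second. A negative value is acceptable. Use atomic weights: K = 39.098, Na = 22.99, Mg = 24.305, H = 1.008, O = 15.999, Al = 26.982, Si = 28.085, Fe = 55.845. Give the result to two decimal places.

M((Mg_0.40Fe_0.60)_3KAlSi_3O_10(OH)_2) = 474.026 g/mol, so wt% Al = 26.982/474.026 × 100 = 5.69%.
M((Na_0.61K_0.39)AlSi_3O_8) = 268.501 g/mol, so wt% Al = 26.982/268.501 × 100 = 10.05%.
5.69 − 10.05 = -4.36 pp.

-4.36 percentage points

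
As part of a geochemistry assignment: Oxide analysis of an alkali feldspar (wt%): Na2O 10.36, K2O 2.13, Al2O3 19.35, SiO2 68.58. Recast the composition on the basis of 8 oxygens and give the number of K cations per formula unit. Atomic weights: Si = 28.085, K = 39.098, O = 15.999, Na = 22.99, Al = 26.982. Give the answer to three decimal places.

0.119 K apfu

Na2O (M=61.979): mol = 0.16715; Na = 0.33430, O = 0.16715.
K2O (M=94.195): mol = 0.02261; K = 0.04522, O = 0.02261.
Al2O3 (M=101.961): mol = 0.18978; Al = 0.37956, O = 0.56934.
SiO2 (M=60.083): mol = 1.14142; Si = 1.14142, O = 2.28284.
ΣO = 3.04194; factor = 8/ΣO = 2.62990.
K apfu = 0.04522 × 2.62990 = 0.119.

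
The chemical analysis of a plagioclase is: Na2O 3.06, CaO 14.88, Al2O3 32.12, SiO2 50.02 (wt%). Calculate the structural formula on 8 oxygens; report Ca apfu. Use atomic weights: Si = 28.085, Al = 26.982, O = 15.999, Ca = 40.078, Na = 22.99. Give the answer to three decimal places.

0.726 Ca apfu

Na2O (M=61.979): mol = 0.04937; Na = 0.09874, O = 0.04937.
CaO (M=56.077): mol = 0.26535; Ca = 0.26535, O = 0.26535.
Al2O3 (M=101.961): mol = 0.31502; Al = 0.63004, O = 0.94506.
SiO2 (M=60.083): mol = 0.83252; Si = 0.83252, O = 1.66504.
ΣO = 2.92482; factor = 8/ΣO = 2.73521.
Ca apfu = 0.26535 × 2.73521 = 0.726.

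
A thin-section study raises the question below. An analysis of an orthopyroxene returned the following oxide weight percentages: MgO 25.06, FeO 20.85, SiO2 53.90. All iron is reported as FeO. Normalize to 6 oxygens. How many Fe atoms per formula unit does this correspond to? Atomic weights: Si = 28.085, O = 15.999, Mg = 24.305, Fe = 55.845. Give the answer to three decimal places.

25.06 wt% MgO ÷ 40.304 g/mol = 0.62177 mol, giving 0.62177 Mg and 0.62177 O.
20.85 wt% FeO ÷ 71.844 g/mol = 0.29021 mol, giving 0.29021 Fe and 0.29021 O.
53.90 wt% SiO2 ÷ 60.083 g/mol = 0.89709 mol, giving 0.89709 Si and 1.79418 O.
Oxygen sums to 2.70616; scaling by 6/2.70616 = 2.21716 puts the formula on 6 O.
Fe: 0.29021 × 2.21716 = 0.643 atoms per formula unit.

0.643 Fe apfu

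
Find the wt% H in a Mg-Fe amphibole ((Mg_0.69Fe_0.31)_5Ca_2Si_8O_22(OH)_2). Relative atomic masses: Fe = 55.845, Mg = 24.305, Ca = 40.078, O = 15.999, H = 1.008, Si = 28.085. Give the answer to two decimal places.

0.23 weight percent

Molar mass of (Mg_0.69Fe_0.31)_5Ca_2Si_8O_22(OH)_2: 3.45·24.305 + 1.55·55.845 + 2·40.078 + 8·28.085 + 24·15.999 + 2·1.008 = 861.240 g/mol.
Mass of H per formula unit: 2 × 1.008 = 2.016 g.
Weight fraction H = 2.016 / 861.240 = 0.0023.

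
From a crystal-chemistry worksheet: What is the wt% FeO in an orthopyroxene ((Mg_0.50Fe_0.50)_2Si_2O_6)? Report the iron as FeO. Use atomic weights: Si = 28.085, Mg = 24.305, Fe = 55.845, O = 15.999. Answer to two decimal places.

M((Mg_0.50Fe_0.50)_2Si_2O_6) = 232.314 g/mol; M(FeO) = 71.844 g/mol.
Moles FeO per formula unit = 1 Fe ÷ 1 = 1.0000.
FeO fraction = (1.0000 × 71.844) / 232.314 = 71.844/232.314 = 0.3093.

30.93 wt%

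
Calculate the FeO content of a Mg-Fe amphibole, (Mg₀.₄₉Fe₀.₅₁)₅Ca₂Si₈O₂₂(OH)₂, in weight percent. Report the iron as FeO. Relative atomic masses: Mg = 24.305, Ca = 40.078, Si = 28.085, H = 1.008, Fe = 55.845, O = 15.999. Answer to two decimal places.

20.52 wt%

Formula mass = 892.780 g/mol.
2.55 Fe → 2.5500 mol FeO per formula unit; M(FeO) = 71.844, so FeO mass = 183.202 g.
183.202/892.780 × 100 = 20.52 wt%.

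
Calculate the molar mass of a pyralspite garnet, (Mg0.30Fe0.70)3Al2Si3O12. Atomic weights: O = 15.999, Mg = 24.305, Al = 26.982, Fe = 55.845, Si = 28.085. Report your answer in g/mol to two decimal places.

M = 0.90×24.305 + 2.10×55.845 + 2×26.982 + 3×28.085 + 12×15.999

469.36 g/mol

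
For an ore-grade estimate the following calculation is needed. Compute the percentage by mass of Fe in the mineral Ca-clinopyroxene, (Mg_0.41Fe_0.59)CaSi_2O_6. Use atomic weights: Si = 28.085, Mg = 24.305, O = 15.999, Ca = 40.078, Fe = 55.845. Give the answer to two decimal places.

Formula mass = 0.41×24.305 + 0.59×55.845 + 1×40.078 + 2×28.085 + 6×15.999 = 235.156 g/mol, of which 32.949 g is Fe.
So Fe makes up 32.949/235.156 = 0.1401 of the mass, i.e. 14.01%.

14.01 wt%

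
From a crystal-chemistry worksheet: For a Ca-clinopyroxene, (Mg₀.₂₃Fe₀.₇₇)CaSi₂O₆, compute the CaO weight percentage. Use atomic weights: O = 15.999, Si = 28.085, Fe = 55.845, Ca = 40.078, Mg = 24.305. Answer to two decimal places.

23.28 wt%

M((Mg₀.₂₃Fe₀.₇₇)CaSi₂O₆) = 240.833 g/mol; M(CaO) = 56.077 g/mol.
Moles CaO per formula unit = 1 Ca ÷ 1 = 1.0000.
CaO fraction = (1.0000 × 56.077) / 240.833 = 56.077/240.833 = 0.2328.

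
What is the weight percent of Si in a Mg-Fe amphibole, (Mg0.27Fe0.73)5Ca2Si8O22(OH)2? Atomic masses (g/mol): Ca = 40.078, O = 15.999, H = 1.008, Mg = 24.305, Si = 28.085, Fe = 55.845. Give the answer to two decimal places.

24.22 mass %

Molar mass of (Mg0.27Fe0.73)5Ca2Si8O22(OH)2: 1.35×24.305 + 3.65×55.845 + 2×40.078 + 8×28.085 + 24×15.999 + 2×1.008 = 927.474 g/mol.
Mass of Si per formula unit: 8 × 28.085 = 224.680 g.
Weight fraction Si = 224.680 / 927.474 = 0.2422.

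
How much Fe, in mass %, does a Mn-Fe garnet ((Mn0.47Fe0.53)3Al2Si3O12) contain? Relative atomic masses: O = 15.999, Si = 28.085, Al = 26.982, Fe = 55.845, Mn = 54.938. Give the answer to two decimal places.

17.89 mass %

Molar mass of (Mn0.47Fe0.53)3Al2Si3O12: 1.41×54.938 + 1.59×55.845 + 2×26.982 + 3×28.085 + 12×15.999 = 496.463 g/mol.
Mass of Fe per formula unit: 1.59 × 55.845 = 88.794 g.
Weight fraction Fe = 88.794 / 496.463 = 0.1789.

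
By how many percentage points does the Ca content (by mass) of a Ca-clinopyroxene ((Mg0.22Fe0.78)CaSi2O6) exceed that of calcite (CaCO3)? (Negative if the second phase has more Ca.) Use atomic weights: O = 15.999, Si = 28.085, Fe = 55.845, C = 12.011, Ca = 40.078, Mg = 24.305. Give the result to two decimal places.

-23.42 percentage points

First mineral: 40.078 g Ca in 241.148 g formula = 16.62 wt% Ca.
Second mineral: 40.078 g Ca in 100.086 g formula = 40.04 wt% Ca.
16.62% − 40.04% gives a difference of -23.42 percentage points.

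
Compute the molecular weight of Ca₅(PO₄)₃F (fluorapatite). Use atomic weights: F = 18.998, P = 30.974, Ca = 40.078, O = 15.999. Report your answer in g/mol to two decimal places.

504.30 g/mol

The formula mass is the sum 5·40.078 + 3·30.974 + 12·15.999 + 1·18.998.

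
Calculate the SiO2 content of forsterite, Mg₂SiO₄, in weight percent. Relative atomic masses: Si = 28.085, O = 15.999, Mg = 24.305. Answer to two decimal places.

42.71 wt%

Formula mass = 140.691 g/mol.
1 Si → 1.0000 mol SiO2 per formula unit; M(SiO2) = 60.083, so SiO2 mass = 60.083 g.
60.083/140.691 × 100 = 42.71 wt%.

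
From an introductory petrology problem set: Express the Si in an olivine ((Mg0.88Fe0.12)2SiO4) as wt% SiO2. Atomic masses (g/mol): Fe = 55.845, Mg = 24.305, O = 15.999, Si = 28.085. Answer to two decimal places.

40.53 wt%

Molar mass of (Mg0.88Fe0.12)2SiO4 = 1.76*24.305 + 0.24*55.845 + 1*28.085 + 4*15.999 = 148.261 g/mol.
Each formula unit contains 1 Si, equivalent to 1/1 = 1.0000 mol SiO2.
M(SiO2) = 1×28.085 + 2×15.999 = 60.083 g/mol.
Mass of SiO2 per formula unit = 1.0000 × 60.083 = 60.083 g.
SiO2 wt% = 60.083 / 148.261 × 100 = 40.53%.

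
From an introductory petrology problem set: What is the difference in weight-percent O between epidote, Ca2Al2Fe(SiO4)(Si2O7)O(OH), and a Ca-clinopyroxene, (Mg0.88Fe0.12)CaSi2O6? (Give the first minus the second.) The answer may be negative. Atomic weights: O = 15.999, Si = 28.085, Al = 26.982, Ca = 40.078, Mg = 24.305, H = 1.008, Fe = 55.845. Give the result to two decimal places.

-0.53 percentage points

M(Ca2Al2Fe(SiO4)(Si2O7)O(OH)) = 483.215 g/mol, so wt% O = 207.987/483.215 × 100 = 43.04%.
M((Mg0.88Fe0.12)CaSi2O6) = 220.332 g/mol, so wt% O = 95.994/220.332 × 100 = 43.57%.
43.04 − 43.57 = -0.53 pp.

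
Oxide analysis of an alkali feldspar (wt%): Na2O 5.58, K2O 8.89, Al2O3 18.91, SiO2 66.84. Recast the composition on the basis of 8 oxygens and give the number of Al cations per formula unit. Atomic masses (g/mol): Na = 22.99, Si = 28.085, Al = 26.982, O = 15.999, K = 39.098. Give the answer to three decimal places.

1.001 Al apfu

5.58 wt% Na2O ÷ 61.979 g/mol = 0.09003 mol, giving 0.18006 Na and 0.09003 O.
8.89 wt% K2O ÷ 94.195 g/mol = 0.09438 mol, giving 0.18876 K and 0.09438 O.
18.91 wt% Al2O3 ÷ 101.961 g/mol = 0.18546 mol, giving 0.37092 Al and 0.55638 O.
66.84 wt% SiO2 ÷ 60.083 g/mol = 1.11246 mol, giving 1.11246 Si and 2.22492 O.
Oxygen sums to 2.96571; scaling by 8/2.96571 = 2.69750 puts the formula on 8 O.
Al: 0.37092 × 2.69750 = 1.001 atoms per formula unit.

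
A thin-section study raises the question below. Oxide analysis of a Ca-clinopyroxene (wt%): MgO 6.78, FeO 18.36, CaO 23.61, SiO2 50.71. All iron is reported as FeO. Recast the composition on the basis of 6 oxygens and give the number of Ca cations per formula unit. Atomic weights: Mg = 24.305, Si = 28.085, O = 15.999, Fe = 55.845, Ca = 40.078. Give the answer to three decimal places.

0.997 Ca apfu

6.78 wt% MgO ÷ 40.304 g/mol = 0.16822 mol, giving 0.16822 Mg and 0.16822 O.
18.36 wt% FeO ÷ 71.844 g/mol = 0.25555 mol, giving 0.25555 Fe and 0.25555 O.
23.61 wt% CaO ÷ 56.077 g/mol = 0.42103 mol, giving 0.42103 Ca and 0.42103 O.
50.71 wt% SiO2 ÷ 60.083 g/mol = 0.84400 mol, giving 0.84400 Si and 1.68800 O.
Oxygen sums to 2.53280; scaling by 6/2.53280 = 2.36892 puts the formula on 6 O.
Ca: 0.42103 × 2.36892 = 0.997 atoms per formula unit.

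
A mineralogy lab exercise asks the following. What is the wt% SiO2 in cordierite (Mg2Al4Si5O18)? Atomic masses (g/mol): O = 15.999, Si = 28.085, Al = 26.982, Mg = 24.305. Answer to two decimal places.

Molar mass of Mg2Al4Si5O18 = 2×24.305 + 4×26.982 + 5×28.085 + 18×15.999 = 584.945 g/mol.
Each formula unit contains 5 Si, equivalent to 5/1 = 5.0000 mol SiO2.
M(SiO2) = 1×28.085 + 2×15.999 = 60.083 g/mol.
Mass of SiO2 per formula unit = 5.0000 × 60.083 = 300.415 g.
SiO2 wt% = 300.415 / 584.945 × 100 = 51.36%.

51.36 wt%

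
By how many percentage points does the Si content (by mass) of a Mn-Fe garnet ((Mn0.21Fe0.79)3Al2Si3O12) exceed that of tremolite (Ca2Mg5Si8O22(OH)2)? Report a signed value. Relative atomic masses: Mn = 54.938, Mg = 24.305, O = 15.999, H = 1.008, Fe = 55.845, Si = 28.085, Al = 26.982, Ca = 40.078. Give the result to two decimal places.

First mineral: 84.255 g Si in 497.171 g formula = 16.95 wt% Si.
Second mineral: 224.680 g Si in 812.353 g formula = 27.66 wt% Si.
16.95% − 27.66% gives a difference of -10.71 percentage points.

-10.71 percentage points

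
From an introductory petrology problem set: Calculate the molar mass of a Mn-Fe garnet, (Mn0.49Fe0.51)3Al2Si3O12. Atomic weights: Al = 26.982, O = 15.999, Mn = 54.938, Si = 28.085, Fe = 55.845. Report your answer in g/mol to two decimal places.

496.41 g/mol

M = 1.47(54.938) + 1.53(55.845) + 2(26.982) + 3(28.085) + 12(15.999)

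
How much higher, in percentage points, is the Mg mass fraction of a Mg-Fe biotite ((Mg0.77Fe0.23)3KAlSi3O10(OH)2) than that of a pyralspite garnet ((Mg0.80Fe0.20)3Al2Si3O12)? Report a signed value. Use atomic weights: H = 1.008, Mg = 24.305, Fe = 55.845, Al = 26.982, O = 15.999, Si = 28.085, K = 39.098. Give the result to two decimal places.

Mg in (Mg0.77Fe0.23)3KAlSi3O10(OH)2: molar mass 439.017 g/mol; 2.31×24.305 = 56.145 g → 12.79 wt%.
Mg in (Mg0.80Fe0.20)3Al2Si3O12: molar mass 422.046 g/mol; 2.40×24.305 = 58.332 g → 13.82 wt%.
Difference = 12.79 − 13.82 = -1.03 percentage points.

-1.03 percentage points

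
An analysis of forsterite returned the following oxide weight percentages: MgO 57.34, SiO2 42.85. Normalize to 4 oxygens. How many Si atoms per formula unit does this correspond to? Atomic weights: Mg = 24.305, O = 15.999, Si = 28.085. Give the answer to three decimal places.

MgO (M=40.304): mol = 1.42269; Mg = 1.42269, O = 1.42269.
SiO2 (M=60.083): mol = 0.71318; Si = 0.71318, O = 1.42636.
ΣO = 2.84905; factor = 4/ΣO = 1.40398.
Si apfu = 0.71318 × 1.40398 = 1.001.

1.001 Si apfu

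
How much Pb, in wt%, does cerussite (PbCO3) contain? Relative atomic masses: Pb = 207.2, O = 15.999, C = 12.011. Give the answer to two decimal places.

77.54 wt%

Formula mass = 1·207.2 + 1·12.011 + 3·15.999 = 267.208 g/mol, of which 207.200 g is Pb.
So Pb makes up 207.200/267.208 = 0.7754 of the mass, i.e. 77.54%.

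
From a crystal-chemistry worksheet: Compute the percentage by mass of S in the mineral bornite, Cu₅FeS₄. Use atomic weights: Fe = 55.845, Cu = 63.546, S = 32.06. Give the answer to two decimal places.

Formula mass = 5·63.546 + 1·55.845 + 4·32.06 = 501.815 g/mol, of which 128.240 g is S.
So S makes up 128.240/501.815 = 0.2556 of the mass, i.e. 25.56%.

25.56 mass %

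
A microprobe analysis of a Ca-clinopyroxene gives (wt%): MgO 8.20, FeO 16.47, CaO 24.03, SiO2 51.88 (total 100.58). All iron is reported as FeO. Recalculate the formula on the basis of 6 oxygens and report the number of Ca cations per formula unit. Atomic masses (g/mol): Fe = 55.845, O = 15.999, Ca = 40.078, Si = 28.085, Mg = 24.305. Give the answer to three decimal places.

MgO: 8.20/40.304 = 0.20345 mol → 0.20345 mol Mg, 0.20345 mol O.
FeO: 16.47/71.844 = 0.22925 mol → 0.22925 mol Fe, 0.22925 mol O.
CaO: 24.03/56.077 = 0.42852 mol → 0.42852 mol Ca, 0.42852 mol O.
SiO2: 51.88/60.083 = 0.86347 mol → 0.86347 mol Si, 1.72694 mol O.
Total oxygen = 2.58816 mol. Normalization factor = 6/2.58816 = 2.31825.
Ca per 6 O = 0.42852 × 2.31825 = 0.993.

0.993 Ca apfu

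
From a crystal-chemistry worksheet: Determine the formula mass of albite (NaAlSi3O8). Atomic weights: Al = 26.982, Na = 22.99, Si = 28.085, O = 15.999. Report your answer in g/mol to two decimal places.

The formula mass is the sum 1(22.99) + 1(26.982) + 3(28.085) + 8(15.999).

262.22 g/mol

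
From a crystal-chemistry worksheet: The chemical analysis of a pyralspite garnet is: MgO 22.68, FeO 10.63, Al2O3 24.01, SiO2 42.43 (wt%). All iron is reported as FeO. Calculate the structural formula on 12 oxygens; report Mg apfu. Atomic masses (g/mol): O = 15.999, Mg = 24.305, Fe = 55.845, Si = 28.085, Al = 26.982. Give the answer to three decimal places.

MgO (M=40.304): mol = 0.56272; Mg = 0.56272, O = 0.56272.
FeO (M=71.844): mol = 0.14796; Fe = 0.14796, O = 0.14796.
Al2O3 (M=101.961): mol = 0.23548; Al = 0.47096, O = 0.70644.
SiO2 (M=60.083): mol = 0.70619; Si = 0.70619, O = 1.41238.
ΣO = 2.82950; factor = 12/ΣO = 4.24103.
Mg apfu = 0.56272 × 4.24103 = 2.387.

2.387 Mg apfu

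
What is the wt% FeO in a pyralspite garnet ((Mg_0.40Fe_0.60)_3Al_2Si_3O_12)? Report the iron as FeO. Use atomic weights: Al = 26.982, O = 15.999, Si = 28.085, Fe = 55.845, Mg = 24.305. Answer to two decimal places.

28.12 wt%

Formula mass = 459.894 g/mol.
1.80 Fe → 1.8000 mol FeO per formula unit; M(FeO) = 71.844, so FeO mass = 129.319 g.
129.319/459.894 × 100 = 28.12 wt%.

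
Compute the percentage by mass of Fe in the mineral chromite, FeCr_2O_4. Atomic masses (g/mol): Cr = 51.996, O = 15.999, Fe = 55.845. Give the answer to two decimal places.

24.95 wt%

Molar mass of FeCr_2O_4: 1*55.845 + 2*51.996 + 4*15.999 = 223.833 g/mol.
Mass of Fe per formula unit: 1 × 55.845 = 55.845 g.
Weight fraction Fe = 55.845 / 223.833 = 0.2495.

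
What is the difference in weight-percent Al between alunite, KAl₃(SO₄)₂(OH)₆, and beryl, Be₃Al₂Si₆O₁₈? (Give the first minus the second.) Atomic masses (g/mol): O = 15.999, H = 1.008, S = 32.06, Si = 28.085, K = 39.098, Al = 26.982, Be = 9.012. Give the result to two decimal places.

9.50 percentage points

Al in KAl₃(SO₄)₂(OH)₆: molar mass 414.198 g/mol; 3×26.982 = 80.946 g → 19.54 wt%.
Al in Be₃Al₂Si₆O₁₈: molar mass 537.492 g/mol; 2×26.982 = 53.964 g → 10.04 wt%.
Difference = 19.54 − 10.04 = 9.50 percentage points.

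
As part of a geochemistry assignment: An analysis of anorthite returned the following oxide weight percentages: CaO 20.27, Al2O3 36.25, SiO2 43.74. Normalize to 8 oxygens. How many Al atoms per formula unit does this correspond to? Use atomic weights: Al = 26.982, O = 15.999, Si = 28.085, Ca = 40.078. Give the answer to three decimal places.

1.972 Al apfu

CaO: 20.27/56.077 = 0.36147 mol → 0.36147 mol Ca, 0.36147 mol O.
Al2O3: 36.25/101.961 = 0.35553 mol → 0.71106 mol Al, 1.06659 mol O.
SiO2: 43.74/60.083 = 0.72799 mol → 0.72799 mol Si, 1.45598 mol O.
Total oxygen = 2.88404 mol. Normalization factor = 8/2.88404 = 2.77389.
Al per 8 O = 0.71106 × 2.77389 = 1.972.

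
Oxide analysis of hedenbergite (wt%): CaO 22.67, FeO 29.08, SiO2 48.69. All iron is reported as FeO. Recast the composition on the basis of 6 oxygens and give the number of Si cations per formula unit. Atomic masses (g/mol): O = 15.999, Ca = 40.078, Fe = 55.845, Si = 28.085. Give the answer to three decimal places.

2.001 Si apfu

22.67 wt% CaO ÷ 56.077 g/mol = 0.40427 mol, giving 0.40427 Ca and 0.40427 O.
29.08 wt% FeO ÷ 71.844 g/mol = 0.40477 mol, giving 0.40477 Fe and 0.40477 O.
48.69 wt% SiO2 ÷ 60.083 g/mol = 0.81038 mol, giving 0.81038 Si and 1.62076 O.
Oxygen sums to 2.42980; scaling by 6/2.42980 = 2.46934 puts the formula on 6 O.
Si: 0.81038 × 2.46934 = 2.001 atoms per formula unit.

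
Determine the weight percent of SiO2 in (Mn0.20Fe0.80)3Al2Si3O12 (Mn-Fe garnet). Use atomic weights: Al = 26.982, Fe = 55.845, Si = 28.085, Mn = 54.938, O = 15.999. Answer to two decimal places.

Formula mass = 497.198 g/mol.
3 Si → 3.0000 mol SiO2 per formula unit; M(SiO2) = 60.083, so SiO2 mass = 180.249 g.
180.249/497.198 × 100 = 36.25 wt%.

36.25 wt%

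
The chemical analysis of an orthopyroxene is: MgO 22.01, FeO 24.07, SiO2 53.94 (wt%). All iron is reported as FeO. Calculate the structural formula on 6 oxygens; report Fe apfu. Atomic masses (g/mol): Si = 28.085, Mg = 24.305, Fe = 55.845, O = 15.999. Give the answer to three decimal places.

0.751 Fe apfu

22.01 wt% MgO ÷ 40.304 g/mol = 0.54610 mol, giving 0.54610 Mg and 0.54610 O.
24.07 wt% FeO ÷ 71.844 g/mol = 0.33503 mol, giving 0.33503 Fe and 0.33503 O.
53.94 wt% SiO2 ÷ 60.083 g/mol = 0.89776 mol, giving 0.89776 Si and 1.79552 O.
Oxygen sums to 2.67665; scaling by 6/2.67665 = 2.24161 puts the formula on 6 O.
Fe: 0.33503 × 2.24161 = 0.751 atoms per formula unit.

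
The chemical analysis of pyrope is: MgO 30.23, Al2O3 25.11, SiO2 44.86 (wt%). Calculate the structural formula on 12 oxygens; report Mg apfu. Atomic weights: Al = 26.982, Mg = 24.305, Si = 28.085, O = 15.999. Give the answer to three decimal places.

3.018 Mg apfu

MgO (M=40.304): mol = 0.75005; Mg = 0.75005, O = 0.75005.
Al2O3 (M=101.961): mol = 0.24627; Al = 0.49254, O = 0.73881.
SiO2 (M=60.083): mol = 0.74663; Si = 0.74663, O = 1.49326.
ΣO = 2.98212; factor = 12/ΣO = 4.02398.
Mg apfu = 0.75005 × 4.02398 = 3.018.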